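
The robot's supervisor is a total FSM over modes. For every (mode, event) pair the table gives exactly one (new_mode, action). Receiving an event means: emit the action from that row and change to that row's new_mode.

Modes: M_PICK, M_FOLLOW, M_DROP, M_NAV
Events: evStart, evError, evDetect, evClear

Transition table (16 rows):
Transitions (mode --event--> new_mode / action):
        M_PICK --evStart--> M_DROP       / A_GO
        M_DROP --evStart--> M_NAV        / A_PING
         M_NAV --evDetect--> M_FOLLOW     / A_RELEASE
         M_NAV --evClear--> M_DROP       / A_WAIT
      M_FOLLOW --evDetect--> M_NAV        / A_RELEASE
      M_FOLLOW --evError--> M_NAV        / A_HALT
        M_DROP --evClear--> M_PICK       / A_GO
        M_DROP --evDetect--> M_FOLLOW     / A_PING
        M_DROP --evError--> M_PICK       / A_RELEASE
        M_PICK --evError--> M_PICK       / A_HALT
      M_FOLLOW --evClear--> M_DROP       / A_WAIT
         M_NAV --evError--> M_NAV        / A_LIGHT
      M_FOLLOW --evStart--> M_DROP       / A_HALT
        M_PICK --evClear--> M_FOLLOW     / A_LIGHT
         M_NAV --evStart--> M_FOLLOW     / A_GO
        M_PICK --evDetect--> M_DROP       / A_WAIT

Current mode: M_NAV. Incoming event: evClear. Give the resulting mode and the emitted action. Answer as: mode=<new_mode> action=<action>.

current mode = M_NAV; filter table to that mode:
  (M_NAV, evDetect) → (M_FOLLOW, A_RELEASE)
  (M_NAV, evClear) → (M_DROP, A_WAIT)  ← event matches
  (M_NAV, evError) → (M_NAV, A_LIGHT)
  (M_NAV, evStart) → (M_FOLLOW, A_GO)
event = evClear selects (M_DROP, A_WAIT)

mode=M_DROP action=A_WAIT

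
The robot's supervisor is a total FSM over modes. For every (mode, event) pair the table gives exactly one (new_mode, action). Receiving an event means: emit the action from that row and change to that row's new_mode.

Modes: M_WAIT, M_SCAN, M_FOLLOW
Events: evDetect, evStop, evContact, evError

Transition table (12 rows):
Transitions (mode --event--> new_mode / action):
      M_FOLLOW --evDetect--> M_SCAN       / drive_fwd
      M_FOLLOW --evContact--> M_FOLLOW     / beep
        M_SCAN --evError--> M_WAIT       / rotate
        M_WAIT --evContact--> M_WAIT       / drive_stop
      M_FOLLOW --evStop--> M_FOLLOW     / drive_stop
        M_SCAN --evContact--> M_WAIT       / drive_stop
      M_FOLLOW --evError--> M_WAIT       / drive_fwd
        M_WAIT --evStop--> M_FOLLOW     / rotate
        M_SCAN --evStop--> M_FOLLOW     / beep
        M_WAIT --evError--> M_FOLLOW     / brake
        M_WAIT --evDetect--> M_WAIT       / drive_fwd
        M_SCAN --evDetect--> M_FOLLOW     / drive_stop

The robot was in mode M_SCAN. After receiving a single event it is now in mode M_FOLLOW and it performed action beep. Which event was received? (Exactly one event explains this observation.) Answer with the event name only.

try evDetect: (M_SCAN, evDetect) → (M_FOLLOW, drive_stop)
try evStop: (M_SCAN, evStop) → (M_FOLLOW, beep)  ← matches
try evContact: (M_SCAN, evContact) → (M_WAIT, drive_stop)
try evError: (M_SCAN, evError) → (M_WAIT, rotate)

evStop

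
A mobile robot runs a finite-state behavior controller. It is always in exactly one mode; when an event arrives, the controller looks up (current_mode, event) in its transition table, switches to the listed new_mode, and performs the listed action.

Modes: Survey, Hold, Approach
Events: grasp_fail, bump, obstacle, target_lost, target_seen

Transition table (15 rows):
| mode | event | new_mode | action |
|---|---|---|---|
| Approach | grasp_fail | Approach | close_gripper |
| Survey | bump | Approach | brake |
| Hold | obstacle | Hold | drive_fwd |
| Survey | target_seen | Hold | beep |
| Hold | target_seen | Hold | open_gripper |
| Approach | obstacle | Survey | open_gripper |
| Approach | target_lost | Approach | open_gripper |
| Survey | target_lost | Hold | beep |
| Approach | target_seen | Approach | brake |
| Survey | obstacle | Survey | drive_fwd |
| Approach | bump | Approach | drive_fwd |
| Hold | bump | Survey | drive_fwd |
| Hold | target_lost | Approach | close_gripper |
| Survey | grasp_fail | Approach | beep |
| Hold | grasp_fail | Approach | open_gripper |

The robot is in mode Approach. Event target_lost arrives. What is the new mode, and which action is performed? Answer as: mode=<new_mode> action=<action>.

mode=Approach action=open_gripper

current mode = Approach; filter table to that mode:
  (Approach, grasp_fail) → (Approach, close_gripper)
  (Approach, obstacle) → (Survey, open_gripper)
  (Approach, target_lost) → (Approach, open_gripper)  ← event matches
  (Approach, target_seen) → (Approach, brake)
  (Approach, bump) → (Approach, drive_fwd)
event = target_lost selects (Approach, open_gripper)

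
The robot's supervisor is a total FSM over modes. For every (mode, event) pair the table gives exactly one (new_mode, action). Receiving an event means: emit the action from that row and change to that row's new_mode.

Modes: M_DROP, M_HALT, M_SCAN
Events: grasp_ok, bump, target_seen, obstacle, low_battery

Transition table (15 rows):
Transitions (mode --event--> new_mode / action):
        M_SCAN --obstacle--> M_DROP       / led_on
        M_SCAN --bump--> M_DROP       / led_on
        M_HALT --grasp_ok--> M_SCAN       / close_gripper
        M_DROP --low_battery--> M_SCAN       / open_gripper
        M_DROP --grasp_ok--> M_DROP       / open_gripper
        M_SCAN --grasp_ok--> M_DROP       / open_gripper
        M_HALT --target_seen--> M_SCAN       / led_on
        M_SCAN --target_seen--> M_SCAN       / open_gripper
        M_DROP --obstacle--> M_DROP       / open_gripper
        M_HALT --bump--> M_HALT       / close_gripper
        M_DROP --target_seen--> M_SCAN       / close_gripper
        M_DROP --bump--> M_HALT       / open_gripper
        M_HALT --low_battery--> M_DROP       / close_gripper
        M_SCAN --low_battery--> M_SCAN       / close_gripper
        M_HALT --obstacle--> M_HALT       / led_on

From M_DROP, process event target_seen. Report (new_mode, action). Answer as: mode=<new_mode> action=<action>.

current mode = M_DROP; filter table to that mode:
  (M_DROP, low_battery) → (M_SCAN, open_gripper)
  (M_DROP, grasp_ok) → (M_DROP, open_gripper)
  (M_DROP, obstacle) → (M_DROP, open_gripper)
  (M_DROP, target_seen) → (M_SCAN, close_gripper)  ← event matches
  (M_DROP, bump) → (M_HALT, open_gripper)
event = target_seen selects (M_SCAN, close_gripper)

mode=M_SCAN action=close_gripper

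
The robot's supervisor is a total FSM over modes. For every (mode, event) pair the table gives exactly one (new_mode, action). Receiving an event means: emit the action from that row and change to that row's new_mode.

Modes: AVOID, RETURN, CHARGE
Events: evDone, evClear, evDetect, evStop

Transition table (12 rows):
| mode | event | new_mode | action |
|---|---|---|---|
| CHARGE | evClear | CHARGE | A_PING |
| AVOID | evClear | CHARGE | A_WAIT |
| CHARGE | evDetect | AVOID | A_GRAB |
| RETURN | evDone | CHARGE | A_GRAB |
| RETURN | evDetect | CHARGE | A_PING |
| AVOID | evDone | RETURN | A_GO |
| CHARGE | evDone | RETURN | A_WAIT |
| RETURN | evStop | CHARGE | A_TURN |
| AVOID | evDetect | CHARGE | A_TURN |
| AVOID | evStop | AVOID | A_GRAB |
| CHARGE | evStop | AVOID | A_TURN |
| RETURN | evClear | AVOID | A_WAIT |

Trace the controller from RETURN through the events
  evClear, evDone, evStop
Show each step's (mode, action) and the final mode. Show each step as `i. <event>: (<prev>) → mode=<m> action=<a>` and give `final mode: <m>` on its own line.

final mode: CHARGE

1. evClear: (RETURN) → mode=AVOID action=A_WAIT
2. evDone: (AVOID) → mode=RETURN action=A_GO
3. evStop: (RETURN) → mode=CHARGE action=A_TURN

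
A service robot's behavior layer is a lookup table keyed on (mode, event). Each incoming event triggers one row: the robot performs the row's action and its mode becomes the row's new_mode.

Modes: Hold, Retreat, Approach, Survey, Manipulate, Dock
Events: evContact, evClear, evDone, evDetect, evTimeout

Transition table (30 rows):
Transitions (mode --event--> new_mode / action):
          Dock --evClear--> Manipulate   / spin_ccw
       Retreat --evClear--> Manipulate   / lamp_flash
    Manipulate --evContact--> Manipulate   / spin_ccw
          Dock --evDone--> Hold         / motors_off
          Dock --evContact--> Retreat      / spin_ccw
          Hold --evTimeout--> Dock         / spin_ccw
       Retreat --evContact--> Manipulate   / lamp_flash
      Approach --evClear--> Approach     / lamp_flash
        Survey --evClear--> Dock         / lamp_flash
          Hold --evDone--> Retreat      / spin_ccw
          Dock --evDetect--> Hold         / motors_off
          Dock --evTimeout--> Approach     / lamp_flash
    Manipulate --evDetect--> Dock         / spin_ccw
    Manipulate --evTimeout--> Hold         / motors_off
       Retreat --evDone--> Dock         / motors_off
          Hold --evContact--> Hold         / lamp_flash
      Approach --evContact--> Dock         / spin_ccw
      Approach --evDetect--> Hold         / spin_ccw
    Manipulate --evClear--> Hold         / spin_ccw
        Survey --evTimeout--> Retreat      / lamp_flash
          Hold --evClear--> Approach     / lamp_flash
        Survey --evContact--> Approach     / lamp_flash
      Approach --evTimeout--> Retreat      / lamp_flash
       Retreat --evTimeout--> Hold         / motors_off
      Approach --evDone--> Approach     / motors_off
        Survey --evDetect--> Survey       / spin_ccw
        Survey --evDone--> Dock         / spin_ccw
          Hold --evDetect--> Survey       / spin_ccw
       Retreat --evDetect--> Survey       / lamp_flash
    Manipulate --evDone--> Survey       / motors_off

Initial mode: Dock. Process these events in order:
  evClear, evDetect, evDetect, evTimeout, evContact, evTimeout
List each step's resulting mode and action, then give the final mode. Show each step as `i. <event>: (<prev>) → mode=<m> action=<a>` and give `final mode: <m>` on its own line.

final mode: Hold

1. evClear: (Dock) → mode=Manipulate action=spin_ccw
2. evDetect: (Manipulate) → mode=Dock action=spin_ccw
3. evDetect: (Dock) → mode=Hold action=motors_off
4. evTimeout: (Hold) → mode=Dock action=spin_ccw
5. evContact: (Dock) → mode=Retreat action=spin_ccw
6. evTimeout: (Retreat) → mode=Hold action=motors_off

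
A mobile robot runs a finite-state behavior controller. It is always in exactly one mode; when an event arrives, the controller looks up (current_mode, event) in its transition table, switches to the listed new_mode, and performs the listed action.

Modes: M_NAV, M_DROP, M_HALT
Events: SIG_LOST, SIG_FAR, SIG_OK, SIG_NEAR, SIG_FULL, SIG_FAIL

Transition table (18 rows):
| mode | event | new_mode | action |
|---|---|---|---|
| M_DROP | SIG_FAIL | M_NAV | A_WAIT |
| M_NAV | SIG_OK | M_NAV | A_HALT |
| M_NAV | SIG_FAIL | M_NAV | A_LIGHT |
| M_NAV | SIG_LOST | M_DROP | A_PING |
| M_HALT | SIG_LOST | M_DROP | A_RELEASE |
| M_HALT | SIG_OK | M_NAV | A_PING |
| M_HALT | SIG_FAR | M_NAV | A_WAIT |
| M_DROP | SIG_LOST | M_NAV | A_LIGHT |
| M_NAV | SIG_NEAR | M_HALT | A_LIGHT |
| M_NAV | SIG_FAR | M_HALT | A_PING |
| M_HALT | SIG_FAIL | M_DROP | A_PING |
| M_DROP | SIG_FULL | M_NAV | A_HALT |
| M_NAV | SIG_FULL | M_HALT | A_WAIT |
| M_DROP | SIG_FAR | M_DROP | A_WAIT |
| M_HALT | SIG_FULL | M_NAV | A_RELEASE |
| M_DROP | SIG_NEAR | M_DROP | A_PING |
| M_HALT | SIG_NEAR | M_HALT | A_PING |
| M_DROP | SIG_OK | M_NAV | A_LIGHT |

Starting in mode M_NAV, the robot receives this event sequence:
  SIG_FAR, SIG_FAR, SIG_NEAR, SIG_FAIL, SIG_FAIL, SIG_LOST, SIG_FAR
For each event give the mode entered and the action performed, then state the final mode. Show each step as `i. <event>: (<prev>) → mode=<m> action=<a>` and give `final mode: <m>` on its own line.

1. SIG_FAR: (M_NAV) → mode=M_HALT action=A_PING
2. SIG_FAR: (M_HALT) → mode=M_NAV action=A_WAIT
3. SIG_NEAR: (M_NAV) → mode=M_HALT action=A_LIGHT
4. SIG_FAIL: (M_HALT) → mode=M_DROP action=A_PING
5. SIG_FAIL: (M_DROP) → mode=M_NAV action=A_WAIT
6. SIG_LOST: (M_NAV) → mode=M_DROP action=A_PING
7. SIG_FAR: (M_DROP) → mode=M_DROP action=A_WAIT

final mode: M_DROP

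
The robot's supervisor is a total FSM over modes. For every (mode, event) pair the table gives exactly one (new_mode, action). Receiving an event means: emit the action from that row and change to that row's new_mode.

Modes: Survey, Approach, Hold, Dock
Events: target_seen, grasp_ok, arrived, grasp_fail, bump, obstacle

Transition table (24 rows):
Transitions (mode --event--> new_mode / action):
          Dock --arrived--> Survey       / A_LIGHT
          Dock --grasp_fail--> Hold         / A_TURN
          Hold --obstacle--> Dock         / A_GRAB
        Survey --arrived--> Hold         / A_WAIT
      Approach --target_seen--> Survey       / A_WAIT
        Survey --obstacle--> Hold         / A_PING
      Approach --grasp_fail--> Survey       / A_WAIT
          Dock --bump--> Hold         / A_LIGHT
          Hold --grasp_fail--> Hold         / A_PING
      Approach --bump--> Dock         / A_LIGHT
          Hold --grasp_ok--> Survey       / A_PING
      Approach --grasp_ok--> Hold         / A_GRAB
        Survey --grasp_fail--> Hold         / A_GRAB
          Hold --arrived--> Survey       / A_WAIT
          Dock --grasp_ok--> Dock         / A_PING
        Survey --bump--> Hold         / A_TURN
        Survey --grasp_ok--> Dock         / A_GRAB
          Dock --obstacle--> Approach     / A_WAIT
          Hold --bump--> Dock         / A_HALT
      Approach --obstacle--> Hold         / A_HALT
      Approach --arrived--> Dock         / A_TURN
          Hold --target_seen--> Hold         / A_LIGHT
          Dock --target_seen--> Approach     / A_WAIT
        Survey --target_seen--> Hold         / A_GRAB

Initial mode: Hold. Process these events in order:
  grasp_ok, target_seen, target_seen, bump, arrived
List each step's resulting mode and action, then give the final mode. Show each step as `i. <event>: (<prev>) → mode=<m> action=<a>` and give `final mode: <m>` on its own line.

1. grasp_ok: (Hold) → mode=Survey action=A_PING
2. target_seen: (Survey) → mode=Hold action=A_GRAB
3. target_seen: (Hold) → mode=Hold action=A_LIGHT
4. bump: (Hold) → mode=Dock action=A_HALT
5. arrived: (Dock) → mode=Survey action=A_LIGHT

final mode: Survey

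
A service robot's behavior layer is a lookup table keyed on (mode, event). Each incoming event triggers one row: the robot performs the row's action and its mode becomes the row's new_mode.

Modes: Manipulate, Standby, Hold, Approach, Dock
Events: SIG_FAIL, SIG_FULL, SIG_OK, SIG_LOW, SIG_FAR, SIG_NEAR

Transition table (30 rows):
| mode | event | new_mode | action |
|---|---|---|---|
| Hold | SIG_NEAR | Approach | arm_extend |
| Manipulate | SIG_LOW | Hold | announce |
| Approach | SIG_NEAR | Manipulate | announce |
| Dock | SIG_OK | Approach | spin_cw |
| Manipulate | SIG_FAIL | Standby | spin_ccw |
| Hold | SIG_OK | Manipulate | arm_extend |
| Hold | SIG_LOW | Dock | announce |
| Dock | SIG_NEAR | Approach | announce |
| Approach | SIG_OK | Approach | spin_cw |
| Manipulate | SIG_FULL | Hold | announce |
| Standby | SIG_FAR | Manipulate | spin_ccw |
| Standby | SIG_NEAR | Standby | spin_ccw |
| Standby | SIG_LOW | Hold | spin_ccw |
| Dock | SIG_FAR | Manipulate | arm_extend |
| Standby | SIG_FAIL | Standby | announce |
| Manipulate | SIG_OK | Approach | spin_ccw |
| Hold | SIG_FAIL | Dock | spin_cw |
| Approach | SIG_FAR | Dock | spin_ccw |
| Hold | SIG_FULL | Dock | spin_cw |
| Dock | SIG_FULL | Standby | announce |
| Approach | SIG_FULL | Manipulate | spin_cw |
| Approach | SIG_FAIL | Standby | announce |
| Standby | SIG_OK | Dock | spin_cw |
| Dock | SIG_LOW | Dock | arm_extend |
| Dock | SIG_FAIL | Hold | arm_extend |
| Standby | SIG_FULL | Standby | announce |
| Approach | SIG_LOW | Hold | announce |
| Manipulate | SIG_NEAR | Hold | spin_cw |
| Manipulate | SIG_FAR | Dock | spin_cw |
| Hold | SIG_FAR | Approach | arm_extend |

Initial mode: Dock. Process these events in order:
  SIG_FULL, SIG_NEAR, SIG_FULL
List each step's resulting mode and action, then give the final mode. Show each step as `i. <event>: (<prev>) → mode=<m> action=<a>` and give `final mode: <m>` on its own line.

1. SIG_FULL: (Dock) → mode=Standby action=announce
2. SIG_NEAR: (Standby) → mode=Standby action=spin_ccw
3. SIG_FULL: (Standby) → mode=Standby action=announce

final mode: Standby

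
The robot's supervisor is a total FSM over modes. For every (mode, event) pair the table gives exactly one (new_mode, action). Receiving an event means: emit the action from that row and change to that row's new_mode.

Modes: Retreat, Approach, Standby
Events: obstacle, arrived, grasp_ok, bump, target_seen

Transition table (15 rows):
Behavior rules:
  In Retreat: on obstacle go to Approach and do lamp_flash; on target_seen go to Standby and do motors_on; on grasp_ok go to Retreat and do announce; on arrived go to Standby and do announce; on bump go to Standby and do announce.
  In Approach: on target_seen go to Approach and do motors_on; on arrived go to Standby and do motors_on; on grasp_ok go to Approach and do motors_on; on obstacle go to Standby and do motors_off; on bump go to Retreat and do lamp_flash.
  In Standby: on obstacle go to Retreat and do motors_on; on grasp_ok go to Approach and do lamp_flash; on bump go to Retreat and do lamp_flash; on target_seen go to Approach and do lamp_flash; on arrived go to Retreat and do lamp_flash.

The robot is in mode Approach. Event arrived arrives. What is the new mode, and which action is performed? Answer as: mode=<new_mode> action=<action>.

current mode = Approach; filter table to that mode:
  (Approach, target_seen) → (Approach, motors_on)
  (Approach, arrived) → (Standby, motors_on)  ← event matches
  (Approach, grasp_ok) → (Approach, motors_on)
  (Approach, obstacle) → (Standby, motors_off)
  (Approach, bump) → (Retreat, lamp_flash)
event = arrived selects (Standby, motors_on)

mode=Standby action=motors_on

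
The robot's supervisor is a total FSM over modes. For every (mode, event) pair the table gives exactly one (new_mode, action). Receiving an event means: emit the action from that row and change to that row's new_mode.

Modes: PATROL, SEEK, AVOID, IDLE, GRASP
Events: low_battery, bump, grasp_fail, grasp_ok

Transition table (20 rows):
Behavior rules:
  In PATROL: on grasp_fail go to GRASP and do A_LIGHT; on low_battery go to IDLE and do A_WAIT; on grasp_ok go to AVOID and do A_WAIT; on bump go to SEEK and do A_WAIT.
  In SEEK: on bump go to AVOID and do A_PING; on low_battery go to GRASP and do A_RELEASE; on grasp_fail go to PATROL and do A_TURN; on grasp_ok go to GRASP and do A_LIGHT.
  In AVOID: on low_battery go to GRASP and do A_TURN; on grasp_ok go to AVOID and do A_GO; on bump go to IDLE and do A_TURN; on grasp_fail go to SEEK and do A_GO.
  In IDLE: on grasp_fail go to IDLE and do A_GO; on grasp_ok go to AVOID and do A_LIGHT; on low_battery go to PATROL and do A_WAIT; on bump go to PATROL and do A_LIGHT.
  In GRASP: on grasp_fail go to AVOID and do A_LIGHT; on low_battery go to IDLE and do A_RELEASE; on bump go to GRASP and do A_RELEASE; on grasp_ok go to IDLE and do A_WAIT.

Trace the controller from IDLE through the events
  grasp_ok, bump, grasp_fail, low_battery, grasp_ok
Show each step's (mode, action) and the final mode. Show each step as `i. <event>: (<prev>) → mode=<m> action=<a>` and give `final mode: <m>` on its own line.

final mode: AVOID

1. grasp_ok: (IDLE) → mode=AVOID action=A_LIGHT
2. bump: (AVOID) → mode=IDLE action=A_TURN
3. grasp_fail: (IDLE) → mode=IDLE action=A_GO
4. low_battery: (IDLE) → mode=PATROL action=A_WAIT
5. grasp_ok: (PATROL) → mode=AVOID action=A_WAIT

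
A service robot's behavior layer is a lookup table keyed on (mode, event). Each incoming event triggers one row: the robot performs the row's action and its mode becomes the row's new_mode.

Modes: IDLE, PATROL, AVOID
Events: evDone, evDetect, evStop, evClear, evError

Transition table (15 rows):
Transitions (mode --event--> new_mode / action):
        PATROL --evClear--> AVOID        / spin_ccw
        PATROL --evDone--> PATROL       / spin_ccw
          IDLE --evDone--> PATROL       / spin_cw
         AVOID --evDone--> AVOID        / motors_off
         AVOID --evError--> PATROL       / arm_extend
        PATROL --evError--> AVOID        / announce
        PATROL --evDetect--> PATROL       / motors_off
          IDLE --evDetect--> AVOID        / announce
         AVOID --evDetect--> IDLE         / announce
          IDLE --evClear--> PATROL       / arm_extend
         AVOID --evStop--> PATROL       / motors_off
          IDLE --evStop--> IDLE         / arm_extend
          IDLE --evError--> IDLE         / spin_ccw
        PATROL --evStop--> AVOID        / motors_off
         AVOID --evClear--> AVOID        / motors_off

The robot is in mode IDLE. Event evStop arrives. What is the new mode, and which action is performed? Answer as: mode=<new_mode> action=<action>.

mode=IDLE action=arm_extend

current mode = IDLE; filter table to that mode:
  (IDLE, evDone) → (PATROL, spin_cw)
  (IDLE, evDetect) → (AVOID, announce)
  (IDLE, evClear) → (PATROL, arm_extend)
  (IDLE, evStop) → (IDLE, arm_extend)  ← event matches
  (IDLE, evError) → (IDLE, spin_ccw)
event = evStop selects (IDLE, arm_extend)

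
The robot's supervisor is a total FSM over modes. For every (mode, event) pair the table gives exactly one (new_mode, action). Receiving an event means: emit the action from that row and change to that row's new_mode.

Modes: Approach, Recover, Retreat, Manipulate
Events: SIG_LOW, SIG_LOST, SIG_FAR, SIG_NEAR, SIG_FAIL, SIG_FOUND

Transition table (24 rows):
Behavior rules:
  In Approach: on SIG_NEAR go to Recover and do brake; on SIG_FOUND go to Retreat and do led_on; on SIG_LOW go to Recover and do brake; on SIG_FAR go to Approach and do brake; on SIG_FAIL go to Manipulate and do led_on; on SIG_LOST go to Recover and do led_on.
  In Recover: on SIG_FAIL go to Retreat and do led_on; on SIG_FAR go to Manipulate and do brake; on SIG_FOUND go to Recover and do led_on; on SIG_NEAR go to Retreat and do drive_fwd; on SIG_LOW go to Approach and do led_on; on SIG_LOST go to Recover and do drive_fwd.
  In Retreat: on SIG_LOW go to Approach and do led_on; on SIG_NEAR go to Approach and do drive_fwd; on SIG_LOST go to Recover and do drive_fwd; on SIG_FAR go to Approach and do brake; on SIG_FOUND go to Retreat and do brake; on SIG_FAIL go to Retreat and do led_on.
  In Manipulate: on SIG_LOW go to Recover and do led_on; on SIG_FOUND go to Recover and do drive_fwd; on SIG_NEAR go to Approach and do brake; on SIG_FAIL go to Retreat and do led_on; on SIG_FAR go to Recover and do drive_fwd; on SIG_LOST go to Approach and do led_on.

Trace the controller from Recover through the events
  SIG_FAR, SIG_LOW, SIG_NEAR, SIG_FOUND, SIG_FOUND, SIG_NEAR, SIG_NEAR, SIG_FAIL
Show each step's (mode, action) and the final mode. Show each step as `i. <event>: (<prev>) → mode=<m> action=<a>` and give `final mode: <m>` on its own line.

1. SIG_FAR: (Recover) → mode=Manipulate action=brake
2. SIG_LOW: (Manipulate) → mode=Recover action=led_on
3. SIG_NEAR: (Recover) → mode=Retreat action=drive_fwd
4. SIG_FOUND: (Retreat) → mode=Retreat action=brake
5. SIG_FOUND: (Retreat) → mode=Retreat action=brake
6. SIG_NEAR: (Retreat) → mode=Approach action=drive_fwd
7. SIG_NEAR: (Approach) → mode=Recover action=brake
8. SIG_FAIL: (Recover) → mode=Retreat action=led_on

final mode: Retreat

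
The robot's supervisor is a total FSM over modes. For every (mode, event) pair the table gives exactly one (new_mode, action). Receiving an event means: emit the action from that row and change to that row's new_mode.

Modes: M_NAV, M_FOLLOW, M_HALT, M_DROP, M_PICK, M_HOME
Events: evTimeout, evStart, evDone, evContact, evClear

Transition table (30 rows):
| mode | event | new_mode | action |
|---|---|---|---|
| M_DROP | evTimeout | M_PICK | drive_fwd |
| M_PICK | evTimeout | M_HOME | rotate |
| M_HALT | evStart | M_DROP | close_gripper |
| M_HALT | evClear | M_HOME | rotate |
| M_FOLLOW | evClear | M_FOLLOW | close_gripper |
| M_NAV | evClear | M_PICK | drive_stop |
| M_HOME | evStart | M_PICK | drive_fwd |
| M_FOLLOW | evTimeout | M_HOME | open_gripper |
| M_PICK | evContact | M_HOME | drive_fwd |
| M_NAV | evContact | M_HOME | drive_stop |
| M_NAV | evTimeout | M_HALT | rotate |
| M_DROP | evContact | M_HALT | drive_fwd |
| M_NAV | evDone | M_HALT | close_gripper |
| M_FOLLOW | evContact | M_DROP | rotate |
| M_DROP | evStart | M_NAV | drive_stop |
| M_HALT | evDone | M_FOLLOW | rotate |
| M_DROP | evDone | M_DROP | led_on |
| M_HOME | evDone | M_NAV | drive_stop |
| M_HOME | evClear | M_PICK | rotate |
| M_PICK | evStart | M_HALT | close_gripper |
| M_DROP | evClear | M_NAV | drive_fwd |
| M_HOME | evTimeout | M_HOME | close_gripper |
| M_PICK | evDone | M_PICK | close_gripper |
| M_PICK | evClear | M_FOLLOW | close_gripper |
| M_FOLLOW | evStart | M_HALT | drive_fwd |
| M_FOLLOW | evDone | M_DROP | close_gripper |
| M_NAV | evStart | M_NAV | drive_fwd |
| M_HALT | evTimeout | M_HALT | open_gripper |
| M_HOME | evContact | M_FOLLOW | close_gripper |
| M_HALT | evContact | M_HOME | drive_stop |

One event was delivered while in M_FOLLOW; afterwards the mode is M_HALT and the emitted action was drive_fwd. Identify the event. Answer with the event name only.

try evTimeout: (M_FOLLOW, evTimeout) → (M_HOME, open_gripper)
try evStart: (M_FOLLOW, evStart) → (M_HALT, drive_fwd)  ← matches
try evDone: (M_FOLLOW, evDone) → (M_DROP, close_gripper)
try evContact: (M_FOLLOW, evContact) → (M_DROP, rotate)
try evClear: (M_FOLLOW, evClear) → (M_FOLLOW, close_gripper)

evStart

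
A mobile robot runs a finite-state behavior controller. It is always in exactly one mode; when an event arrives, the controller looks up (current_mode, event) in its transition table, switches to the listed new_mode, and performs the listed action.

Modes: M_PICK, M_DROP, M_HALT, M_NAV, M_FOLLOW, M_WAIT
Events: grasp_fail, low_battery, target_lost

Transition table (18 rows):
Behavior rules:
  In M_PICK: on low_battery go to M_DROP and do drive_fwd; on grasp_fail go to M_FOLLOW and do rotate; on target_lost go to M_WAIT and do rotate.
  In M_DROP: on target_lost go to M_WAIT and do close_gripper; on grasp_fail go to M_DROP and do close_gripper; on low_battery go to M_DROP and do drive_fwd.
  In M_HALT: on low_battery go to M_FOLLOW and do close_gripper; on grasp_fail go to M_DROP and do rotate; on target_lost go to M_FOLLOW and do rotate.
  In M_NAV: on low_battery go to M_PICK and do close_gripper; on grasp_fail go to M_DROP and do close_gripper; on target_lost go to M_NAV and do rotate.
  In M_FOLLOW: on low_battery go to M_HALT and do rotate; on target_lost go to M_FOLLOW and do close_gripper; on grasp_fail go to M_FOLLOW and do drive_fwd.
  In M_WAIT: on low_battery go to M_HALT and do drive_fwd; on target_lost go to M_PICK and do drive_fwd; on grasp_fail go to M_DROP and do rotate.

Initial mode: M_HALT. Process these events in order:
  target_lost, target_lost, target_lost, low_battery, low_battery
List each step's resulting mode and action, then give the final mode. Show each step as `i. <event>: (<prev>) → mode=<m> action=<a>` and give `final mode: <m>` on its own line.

final mode: M_FOLLOW

1. target_lost: (M_HALT) → mode=M_FOLLOW action=rotate
2. target_lost: (M_FOLLOW) → mode=M_FOLLOW action=close_gripper
3. target_lost: (M_FOLLOW) → mode=M_FOLLOW action=close_gripper
4. low_battery: (M_FOLLOW) → mode=M_HALT action=rotate
5. low_battery: (M_HALT) → mode=M_FOLLOW action=close_gripper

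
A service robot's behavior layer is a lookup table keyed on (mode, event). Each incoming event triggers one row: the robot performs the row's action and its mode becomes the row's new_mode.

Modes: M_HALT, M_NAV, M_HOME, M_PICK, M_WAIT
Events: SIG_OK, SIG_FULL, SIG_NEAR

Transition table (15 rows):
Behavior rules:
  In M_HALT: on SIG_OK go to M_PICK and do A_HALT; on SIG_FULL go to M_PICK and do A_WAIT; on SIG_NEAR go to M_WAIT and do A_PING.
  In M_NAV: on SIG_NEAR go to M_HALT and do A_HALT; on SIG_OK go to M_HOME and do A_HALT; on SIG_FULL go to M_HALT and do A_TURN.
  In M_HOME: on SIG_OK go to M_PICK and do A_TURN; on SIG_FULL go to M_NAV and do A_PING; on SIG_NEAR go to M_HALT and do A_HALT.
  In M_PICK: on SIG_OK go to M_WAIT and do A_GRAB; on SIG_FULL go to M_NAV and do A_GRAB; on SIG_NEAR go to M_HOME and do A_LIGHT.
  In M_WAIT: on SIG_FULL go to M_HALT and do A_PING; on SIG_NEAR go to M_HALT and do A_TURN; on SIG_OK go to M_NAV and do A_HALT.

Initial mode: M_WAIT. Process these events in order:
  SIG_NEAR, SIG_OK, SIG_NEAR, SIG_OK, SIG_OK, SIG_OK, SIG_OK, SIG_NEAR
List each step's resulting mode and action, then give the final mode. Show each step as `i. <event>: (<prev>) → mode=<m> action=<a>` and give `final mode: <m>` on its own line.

final mode: M_HALT

1. SIG_NEAR: (M_WAIT) → mode=M_HALT action=A_TURN
2. SIG_OK: (M_HALT) → mode=M_PICK action=A_HALT
3. SIG_NEAR: (M_PICK) → mode=M_HOME action=A_LIGHT
4. SIG_OK: (M_HOME) → mode=M_PICK action=A_TURN
5. SIG_OK: (M_PICK) → mode=M_WAIT action=A_GRAB
6. SIG_OK: (M_WAIT) → mode=M_NAV action=A_HALT
7. SIG_OK: (M_NAV) → mode=M_HOME action=A_HALT
8. SIG_NEAR: (M_HOME) → mode=M_HALT action=A_HALT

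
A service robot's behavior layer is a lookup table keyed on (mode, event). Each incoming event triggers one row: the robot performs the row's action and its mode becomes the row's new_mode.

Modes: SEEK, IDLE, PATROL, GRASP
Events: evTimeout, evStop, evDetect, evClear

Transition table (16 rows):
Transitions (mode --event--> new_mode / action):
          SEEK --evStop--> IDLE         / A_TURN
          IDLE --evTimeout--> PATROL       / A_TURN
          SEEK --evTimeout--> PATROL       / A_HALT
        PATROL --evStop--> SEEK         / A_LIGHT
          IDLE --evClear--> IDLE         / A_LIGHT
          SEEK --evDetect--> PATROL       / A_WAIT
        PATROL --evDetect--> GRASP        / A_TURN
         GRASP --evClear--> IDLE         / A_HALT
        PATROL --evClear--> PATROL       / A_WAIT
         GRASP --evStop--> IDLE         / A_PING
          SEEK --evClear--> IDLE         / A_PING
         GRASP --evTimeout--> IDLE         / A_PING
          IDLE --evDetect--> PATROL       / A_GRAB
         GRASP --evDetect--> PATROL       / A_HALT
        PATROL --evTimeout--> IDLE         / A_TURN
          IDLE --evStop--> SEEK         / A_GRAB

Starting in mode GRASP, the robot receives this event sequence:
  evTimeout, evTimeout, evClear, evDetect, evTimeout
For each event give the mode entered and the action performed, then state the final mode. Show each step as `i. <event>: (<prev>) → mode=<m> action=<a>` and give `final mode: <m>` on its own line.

final mode: IDLE

1. evTimeout: (GRASP) → mode=IDLE action=A_PING
2. evTimeout: (IDLE) → mode=PATROL action=A_TURN
3. evClear: (PATROL) → mode=PATROL action=A_WAIT
4. evDetect: (PATROL) → mode=GRASP action=A_TURN
5. evTimeout: (GRASP) → mode=IDLE action=A_PING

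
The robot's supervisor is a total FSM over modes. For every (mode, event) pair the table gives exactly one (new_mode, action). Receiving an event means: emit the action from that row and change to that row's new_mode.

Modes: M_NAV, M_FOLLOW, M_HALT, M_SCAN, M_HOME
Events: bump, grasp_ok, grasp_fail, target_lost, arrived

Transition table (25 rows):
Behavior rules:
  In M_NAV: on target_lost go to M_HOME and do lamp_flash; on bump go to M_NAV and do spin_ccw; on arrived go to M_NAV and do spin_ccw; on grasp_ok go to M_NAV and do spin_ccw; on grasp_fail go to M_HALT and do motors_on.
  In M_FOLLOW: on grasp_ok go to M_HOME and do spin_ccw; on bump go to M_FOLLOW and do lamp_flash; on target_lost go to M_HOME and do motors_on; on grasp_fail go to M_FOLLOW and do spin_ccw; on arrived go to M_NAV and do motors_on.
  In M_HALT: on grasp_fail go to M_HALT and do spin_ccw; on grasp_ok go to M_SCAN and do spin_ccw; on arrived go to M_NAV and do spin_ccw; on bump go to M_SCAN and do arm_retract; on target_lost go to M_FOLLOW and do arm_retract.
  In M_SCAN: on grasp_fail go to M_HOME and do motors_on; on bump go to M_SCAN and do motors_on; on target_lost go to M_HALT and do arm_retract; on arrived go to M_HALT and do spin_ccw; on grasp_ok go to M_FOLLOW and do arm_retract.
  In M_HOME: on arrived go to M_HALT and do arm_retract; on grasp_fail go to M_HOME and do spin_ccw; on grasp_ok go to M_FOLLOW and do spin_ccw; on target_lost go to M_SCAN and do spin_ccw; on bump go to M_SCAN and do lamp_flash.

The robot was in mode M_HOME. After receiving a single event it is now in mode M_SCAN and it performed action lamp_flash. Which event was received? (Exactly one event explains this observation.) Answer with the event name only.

try bump: (M_HOME, bump) → (M_SCAN, lamp_flash)  ← matches
try grasp_ok: (M_HOME, grasp_ok) → (M_FOLLOW, spin_ccw)
try grasp_fail: (M_HOME, grasp_fail) → (M_HOME, spin_ccw)
try target_lost: (M_HOME, target_lost) → (M_SCAN, spin_ccw)
try arrived: (M_HOME, arrived) → (M_HALT, arm_retract)

bump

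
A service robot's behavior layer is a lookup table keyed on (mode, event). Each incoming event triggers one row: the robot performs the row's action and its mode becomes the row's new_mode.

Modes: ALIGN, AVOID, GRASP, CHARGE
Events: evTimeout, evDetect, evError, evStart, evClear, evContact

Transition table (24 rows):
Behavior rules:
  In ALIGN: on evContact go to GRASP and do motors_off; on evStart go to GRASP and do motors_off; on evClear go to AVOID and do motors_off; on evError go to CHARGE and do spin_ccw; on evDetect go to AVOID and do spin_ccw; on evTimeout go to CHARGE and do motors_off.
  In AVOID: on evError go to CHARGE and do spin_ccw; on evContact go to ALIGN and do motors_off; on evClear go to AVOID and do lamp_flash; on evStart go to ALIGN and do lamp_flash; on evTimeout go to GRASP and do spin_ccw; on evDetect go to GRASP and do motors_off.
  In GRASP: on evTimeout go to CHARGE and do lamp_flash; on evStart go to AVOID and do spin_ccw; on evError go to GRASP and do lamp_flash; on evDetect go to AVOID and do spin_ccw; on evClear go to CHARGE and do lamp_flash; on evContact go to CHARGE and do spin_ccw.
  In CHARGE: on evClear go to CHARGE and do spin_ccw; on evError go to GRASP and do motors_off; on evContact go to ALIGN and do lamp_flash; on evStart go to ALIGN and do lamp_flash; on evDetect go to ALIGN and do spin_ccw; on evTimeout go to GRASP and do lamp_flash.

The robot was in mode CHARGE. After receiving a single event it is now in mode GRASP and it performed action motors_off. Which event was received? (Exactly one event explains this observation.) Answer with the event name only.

evError

try evTimeout: (CHARGE, evTimeout) → (GRASP, lamp_flash)
try evDetect: (CHARGE, evDetect) → (ALIGN, spin_ccw)
try evError: (CHARGE, evError) → (GRASP, motors_off)  ← matches
try evStart: (CHARGE, evStart) → (ALIGN, lamp_flash)
try evClear: (CHARGE, evClear) → (CHARGE, spin_ccw)
try evContact: (CHARGE, evContact) → (ALIGN, lamp_flash)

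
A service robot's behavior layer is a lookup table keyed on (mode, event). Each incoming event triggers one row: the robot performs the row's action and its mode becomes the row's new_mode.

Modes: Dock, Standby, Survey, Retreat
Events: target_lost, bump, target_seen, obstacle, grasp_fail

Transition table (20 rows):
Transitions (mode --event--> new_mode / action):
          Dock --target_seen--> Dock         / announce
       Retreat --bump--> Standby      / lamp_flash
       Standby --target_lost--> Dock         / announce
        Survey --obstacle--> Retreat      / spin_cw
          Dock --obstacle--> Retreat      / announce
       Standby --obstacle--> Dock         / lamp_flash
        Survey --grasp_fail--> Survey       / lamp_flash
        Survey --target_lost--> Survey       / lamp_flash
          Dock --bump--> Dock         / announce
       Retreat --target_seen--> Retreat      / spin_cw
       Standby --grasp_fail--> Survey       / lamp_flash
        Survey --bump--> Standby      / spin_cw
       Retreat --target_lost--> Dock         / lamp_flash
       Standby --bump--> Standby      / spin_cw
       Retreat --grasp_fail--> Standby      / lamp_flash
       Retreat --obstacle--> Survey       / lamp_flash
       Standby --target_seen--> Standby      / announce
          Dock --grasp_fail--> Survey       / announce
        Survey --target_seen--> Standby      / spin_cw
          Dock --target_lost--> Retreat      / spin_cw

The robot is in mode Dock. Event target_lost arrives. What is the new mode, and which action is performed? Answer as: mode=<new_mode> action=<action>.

current mode = Dock; filter table to that mode:
  (Dock, target_seen) → (Dock, announce)
  (Dock, obstacle) → (Retreat, announce)
  (Dock, bump) → (Dock, announce)
  (Dock, grasp_fail) → (Survey, announce)
  (Dock, target_lost) → (Retreat, spin_cw)  ← event matches
event = target_lost selects (Retreat, spin_cw)

mode=Retreat action=spin_cw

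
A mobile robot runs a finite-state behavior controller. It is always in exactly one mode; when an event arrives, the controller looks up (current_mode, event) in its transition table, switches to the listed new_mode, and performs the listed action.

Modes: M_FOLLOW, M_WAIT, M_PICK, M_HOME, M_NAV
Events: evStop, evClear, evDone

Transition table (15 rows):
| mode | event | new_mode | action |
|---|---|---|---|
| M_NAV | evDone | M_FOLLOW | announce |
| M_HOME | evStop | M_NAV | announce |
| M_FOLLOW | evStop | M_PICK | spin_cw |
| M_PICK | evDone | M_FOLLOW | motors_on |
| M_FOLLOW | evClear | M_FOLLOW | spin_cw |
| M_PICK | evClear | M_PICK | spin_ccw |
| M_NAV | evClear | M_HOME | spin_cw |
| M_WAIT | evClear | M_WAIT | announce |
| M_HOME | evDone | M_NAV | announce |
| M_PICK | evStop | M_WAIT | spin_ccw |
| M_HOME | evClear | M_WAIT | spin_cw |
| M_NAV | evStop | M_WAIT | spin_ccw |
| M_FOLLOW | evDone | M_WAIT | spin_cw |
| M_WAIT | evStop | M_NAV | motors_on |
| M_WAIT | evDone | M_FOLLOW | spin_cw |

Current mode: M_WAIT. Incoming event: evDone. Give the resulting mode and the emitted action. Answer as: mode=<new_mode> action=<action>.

mode=M_FOLLOW action=spin_cw

current mode = M_WAIT; filter table to that mode:
  (M_WAIT, evClear) → (M_WAIT, announce)
  (M_WAIT, evStop) → (M_NAV, motors_on)
  (M_WAIT, evDone) → (M_FOLLOW, spin_cw)  ← event matches
event = evDone selects (M_FOLLOW, spin_cw)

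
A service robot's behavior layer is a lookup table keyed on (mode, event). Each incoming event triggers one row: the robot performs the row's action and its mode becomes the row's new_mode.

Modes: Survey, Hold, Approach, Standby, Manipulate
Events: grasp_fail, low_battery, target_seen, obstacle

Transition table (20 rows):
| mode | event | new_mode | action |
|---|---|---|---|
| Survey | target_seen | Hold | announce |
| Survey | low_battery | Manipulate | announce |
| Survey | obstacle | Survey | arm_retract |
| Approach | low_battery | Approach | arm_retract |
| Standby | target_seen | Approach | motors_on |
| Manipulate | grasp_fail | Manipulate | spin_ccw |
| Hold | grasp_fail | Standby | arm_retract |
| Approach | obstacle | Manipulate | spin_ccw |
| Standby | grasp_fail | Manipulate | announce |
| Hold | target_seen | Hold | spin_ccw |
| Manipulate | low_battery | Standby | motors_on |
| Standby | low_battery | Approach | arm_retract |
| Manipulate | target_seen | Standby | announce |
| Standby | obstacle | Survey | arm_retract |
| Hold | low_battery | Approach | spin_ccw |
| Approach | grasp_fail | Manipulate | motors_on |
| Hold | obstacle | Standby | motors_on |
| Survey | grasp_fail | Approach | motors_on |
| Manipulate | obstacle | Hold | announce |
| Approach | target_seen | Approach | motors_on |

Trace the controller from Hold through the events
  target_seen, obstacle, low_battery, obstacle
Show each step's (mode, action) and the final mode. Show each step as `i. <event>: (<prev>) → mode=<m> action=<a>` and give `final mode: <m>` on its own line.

1. target_seen: (Hold) → mode=Hold action=spin_ccw
2. obstacle: (Hold) → mode=Standby action=motors_on
3. low_battery: (Standby) → mode=Approach action=arm_retract
4. obstacle: (Approach) → mode=Manipulate action=spin_ccw

final mode: Manipulate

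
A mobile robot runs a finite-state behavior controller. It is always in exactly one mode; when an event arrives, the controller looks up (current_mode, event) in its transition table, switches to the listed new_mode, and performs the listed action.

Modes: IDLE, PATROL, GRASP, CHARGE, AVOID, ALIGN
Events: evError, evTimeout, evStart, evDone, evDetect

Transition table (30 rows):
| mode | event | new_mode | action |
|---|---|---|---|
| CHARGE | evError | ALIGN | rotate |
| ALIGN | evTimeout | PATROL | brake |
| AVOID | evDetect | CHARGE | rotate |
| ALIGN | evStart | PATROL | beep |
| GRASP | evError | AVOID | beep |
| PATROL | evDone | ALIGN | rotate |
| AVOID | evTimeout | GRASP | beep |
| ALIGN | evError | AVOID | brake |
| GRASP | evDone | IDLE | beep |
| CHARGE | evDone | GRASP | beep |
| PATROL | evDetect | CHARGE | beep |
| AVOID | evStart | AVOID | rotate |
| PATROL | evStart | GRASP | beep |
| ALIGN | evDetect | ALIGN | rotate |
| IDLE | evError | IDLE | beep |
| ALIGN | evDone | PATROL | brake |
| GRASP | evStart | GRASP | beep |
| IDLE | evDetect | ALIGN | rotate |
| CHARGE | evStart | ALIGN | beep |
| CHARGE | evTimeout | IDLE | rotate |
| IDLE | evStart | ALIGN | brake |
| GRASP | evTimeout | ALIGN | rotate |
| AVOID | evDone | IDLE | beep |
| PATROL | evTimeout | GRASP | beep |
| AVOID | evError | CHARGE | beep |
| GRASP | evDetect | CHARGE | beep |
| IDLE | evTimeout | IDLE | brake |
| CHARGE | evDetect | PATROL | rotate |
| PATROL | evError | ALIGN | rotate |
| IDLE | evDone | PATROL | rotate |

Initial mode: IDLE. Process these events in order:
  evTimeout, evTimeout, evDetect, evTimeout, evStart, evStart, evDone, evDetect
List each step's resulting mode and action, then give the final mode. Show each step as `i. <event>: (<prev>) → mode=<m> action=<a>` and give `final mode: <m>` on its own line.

final mode: ALIGN

1. evTimeout: (IDLE) → mode=IDLE action=brake
2. evTimeout: (IDLE) → mode=IDLE action=brake
3. evDetect: (IDLE) → mode=ALIGN action=rotate
4. evTimeout: (ALIGN) → mode=PATROL action=brake
5. evStart: (PATROL) → mode=GRASP action=beep
6. evStart: (GRASP) → mode=GRASP action=beep
7. evDone: (GRASP) → mode=IDLE action=beep
8. evDetect: (IDLE) → mode=ALIGN action=rotate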